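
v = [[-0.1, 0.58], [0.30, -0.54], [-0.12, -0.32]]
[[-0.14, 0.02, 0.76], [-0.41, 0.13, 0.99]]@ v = [[-0.07, -0.34], [-0.04, -0.62]]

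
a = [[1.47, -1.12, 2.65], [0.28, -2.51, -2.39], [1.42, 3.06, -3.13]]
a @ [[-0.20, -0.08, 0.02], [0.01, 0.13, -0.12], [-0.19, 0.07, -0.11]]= [[-0.81, -0.08, -0.13],  [0.37, -0.52, 0.57],  [0.34, 0.07, 0.01]]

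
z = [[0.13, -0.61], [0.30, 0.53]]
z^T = [[0.13,0.30],[-0.61,0.53]]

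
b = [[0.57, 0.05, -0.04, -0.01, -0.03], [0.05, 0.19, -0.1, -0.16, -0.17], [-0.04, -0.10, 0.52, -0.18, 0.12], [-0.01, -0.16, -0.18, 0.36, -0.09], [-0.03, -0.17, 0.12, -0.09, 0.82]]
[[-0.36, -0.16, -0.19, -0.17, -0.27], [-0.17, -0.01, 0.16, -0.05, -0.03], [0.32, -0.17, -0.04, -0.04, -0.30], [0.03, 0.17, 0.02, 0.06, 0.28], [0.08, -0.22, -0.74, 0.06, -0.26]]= b @ [[-0.56, -0.3, -0.38, -0.29, -0.49], [-0.58, -0.19, -0.22, -0.18, -0.31], [0.48, -0.27, -0.03, -0.14, -0.50], [0.01, 0.17, -0.31, 0.03, 0.31], [-0.11, -0.26, -0.99, 0.05, -0.29]]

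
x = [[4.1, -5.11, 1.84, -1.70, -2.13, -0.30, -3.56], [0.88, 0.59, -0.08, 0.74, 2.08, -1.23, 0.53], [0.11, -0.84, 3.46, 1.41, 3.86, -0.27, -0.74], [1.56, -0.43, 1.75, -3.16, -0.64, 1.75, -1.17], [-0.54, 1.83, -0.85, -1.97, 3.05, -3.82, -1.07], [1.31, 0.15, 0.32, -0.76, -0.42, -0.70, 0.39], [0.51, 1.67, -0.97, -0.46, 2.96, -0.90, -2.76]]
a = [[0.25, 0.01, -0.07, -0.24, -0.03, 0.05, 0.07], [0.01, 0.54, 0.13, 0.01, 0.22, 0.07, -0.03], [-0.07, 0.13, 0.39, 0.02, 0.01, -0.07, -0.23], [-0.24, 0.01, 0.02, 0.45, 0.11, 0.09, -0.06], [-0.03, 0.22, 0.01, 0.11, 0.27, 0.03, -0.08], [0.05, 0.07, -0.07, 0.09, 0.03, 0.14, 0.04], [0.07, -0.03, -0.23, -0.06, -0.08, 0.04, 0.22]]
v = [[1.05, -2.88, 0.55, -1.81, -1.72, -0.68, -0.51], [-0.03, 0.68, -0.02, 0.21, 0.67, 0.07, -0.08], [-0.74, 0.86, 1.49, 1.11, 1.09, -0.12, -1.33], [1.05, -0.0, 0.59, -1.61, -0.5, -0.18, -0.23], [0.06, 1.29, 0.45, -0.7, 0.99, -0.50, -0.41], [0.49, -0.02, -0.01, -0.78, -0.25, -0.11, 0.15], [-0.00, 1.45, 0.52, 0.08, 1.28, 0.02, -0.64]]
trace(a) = 2.26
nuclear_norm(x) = 29.72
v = x @ a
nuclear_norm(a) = 2.26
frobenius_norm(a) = 1.15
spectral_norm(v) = 5.11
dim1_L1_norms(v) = [9.2, 1.76, 6.74, 4.16, 4.4, 1.81, 3.99]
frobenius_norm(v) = 6.23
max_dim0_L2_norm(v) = 3.64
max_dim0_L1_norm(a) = 1.01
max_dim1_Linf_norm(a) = 0.54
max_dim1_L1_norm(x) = 18.74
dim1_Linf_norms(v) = [2.88, 0.68, 1.49, 1.61, 1.29, 0.78, 1.45]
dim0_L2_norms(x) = [4.72, 5.79, 4.49, 4.48, 6.51, 4.54, 4.88]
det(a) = 0.00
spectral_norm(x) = 9.09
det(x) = -2441.26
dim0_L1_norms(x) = [9.01, 10.62, 9.27, 10.2, 15.14, 8.97, 10.22]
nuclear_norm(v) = 11.07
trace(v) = 1.85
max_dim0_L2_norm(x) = 6.51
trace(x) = 4.58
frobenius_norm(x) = 13.52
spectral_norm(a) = 0.81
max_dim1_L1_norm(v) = 9.2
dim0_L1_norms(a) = [0.72, 1.01, 0.92, 0.98, 0.75, 0.49, 0.73]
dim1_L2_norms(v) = [4.08, 0.98, 2.78, 2.09, 1.94, 0.97, 2.1]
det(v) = -0.00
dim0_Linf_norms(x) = [4.1, 5.11, 3.46, 3.16, 3.86, 3.82, 3.56]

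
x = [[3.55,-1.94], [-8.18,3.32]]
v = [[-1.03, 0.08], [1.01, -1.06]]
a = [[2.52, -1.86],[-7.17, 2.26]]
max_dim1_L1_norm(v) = 2.07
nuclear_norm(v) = 2.29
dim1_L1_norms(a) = [4.38, 9.43]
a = v + x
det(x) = -4.08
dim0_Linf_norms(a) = [7.17, 2.26]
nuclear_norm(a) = 9.03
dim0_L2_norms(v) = [1.44, 1.06]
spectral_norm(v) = 1.69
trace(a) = 4.78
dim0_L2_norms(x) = [8.92, 3.85]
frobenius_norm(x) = 9.71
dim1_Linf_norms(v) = [1.03, 1.06]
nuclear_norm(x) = 10.12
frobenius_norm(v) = 1.79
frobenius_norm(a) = 8.14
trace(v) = -2.09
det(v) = 1.01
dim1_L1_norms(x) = [5.49, 11.5]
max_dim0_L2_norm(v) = 1.44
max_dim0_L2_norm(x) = 8.92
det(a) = -7.64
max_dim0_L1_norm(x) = 11.73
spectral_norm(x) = 9.70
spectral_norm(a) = 8.09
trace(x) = 6.87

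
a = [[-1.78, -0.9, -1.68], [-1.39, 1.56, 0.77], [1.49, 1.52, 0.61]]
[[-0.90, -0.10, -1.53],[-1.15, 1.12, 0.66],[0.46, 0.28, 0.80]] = a @ [[0.56,-0.28,0.09], [-0.28,0.4,0.14], [0.09,0.14,0.74]]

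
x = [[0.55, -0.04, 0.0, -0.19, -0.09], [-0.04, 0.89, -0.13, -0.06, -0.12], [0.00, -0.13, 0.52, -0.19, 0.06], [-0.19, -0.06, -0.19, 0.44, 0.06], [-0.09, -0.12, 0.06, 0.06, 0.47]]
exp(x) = [[1.77, -0.06, 0.03, -0.32, -0.16], [-0.06, 2.47, -0.26, -0.10, -0.25], [0.03, -0.26, 1.73, -0.30, 0.10], [-0.32, -0.10, -0.30, 1.62, 0.11], [-0.16, -0.25, 0.10, 0.11, 1.63]]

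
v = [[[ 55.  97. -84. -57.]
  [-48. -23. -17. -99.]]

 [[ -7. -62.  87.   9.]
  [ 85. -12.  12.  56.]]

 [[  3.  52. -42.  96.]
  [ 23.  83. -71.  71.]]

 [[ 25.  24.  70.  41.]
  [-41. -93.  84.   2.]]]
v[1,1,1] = -12.0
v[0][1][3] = -99.0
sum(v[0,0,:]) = 11.0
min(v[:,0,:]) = -84.0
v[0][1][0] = -48.0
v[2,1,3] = 71.0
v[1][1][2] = 12.0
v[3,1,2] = 84.0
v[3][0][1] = 24.0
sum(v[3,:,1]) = -69.0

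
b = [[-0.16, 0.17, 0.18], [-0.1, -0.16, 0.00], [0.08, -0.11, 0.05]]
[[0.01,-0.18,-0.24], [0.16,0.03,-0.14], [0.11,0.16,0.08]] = b@ [[-0.21, 0.80, 1.27], [-0.87, -0.68, 0.09], [0.67, 0.36, -0.27]]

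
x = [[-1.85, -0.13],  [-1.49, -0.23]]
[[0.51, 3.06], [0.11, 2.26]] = x @ [[-0.44, -1.77], [2.37, 1.65]]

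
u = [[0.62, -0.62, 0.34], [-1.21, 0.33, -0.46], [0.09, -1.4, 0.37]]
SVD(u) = [[-0.49, 0.11, -0.86], [0.58, -0.7, -0.42], [-0.65, -0.71, 0.28]] @ diag([1.8880331337466096, 1.0996860501313765, 0.004634330740140866]) @ [[-0.56, 0.74, -0.36], [0.77, 0.63, 0.09], [-0.29, 0.23, 0.93]]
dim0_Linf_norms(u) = [1.21, 1.4, 0.46]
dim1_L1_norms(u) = [1.58, 2.0, 1.86]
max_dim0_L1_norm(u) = 2.35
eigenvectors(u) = [[-0.5, -0.3, -0.03], [0.60, 0.22, -0.52], [-0.62, 0.93, -0.85]]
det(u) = -0.01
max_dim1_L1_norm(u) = 2.0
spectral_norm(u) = 1.89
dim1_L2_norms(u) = [0.94, 1.34, 1.45]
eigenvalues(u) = [1.8, 0.01, -0.49]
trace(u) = 1.32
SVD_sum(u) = [[0.53,  -0.69,  0.33], [-0.62,  0.81,  -0.39], [0.69,  -0.91,  0.44]] + [[0.09, 0.08, 0.01], [-0.59, -0.48, -0.07], [-0.60, -0.49, -0.07]] + [[0.0, -0.0, -0.00], [0.0, -0.0, -0.00], [-0.00, 0.0, 0.00]]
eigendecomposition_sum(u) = [[0.64, -0.60, 0.34], [-0.78, 0.73, -0.42], [0.80, -0.75, 0.43]] + [[0.01, 0.0, -0.0], [-0.0, -0.0, 0.00], [-0.02, -0.01, 0.01]] + [[-0.03, -0.02, -0.0], [-0.43, -0.4, -0.04], [-0.69, -0.64, -0.07]]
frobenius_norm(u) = 2.18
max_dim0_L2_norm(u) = 1.57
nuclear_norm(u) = 2.99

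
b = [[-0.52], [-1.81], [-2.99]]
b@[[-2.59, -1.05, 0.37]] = [[1.35, 0.55, -0.19], [4.69, 1.9, -0.67], [7.74, 3.14, -1.11]]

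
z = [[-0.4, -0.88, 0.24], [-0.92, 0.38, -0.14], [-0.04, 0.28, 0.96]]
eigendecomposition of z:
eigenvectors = [[-0.83+0.00j, 0.04-0.38j, 0.04+0.38j], [(-0.55+0j), 0.03+0.59j, 0.03-0.59j], [0.06+0.00j, (0.71+0j), (0.71-0j)]]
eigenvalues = [(-1+0j), (0.97+0.25j), (0.97-0.25j)]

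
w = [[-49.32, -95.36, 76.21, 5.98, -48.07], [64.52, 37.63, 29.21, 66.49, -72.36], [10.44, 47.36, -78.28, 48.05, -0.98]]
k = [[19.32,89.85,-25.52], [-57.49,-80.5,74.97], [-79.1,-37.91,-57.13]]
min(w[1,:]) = -72.36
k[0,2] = -25.52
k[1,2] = 74.97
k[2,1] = -37.91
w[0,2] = 76.21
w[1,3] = 66.49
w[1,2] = 29.21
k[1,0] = -57.49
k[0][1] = 89.85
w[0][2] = 76.21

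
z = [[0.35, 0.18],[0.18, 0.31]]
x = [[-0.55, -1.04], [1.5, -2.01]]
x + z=[[-0.2, -0.86], [1.68, -1.7]]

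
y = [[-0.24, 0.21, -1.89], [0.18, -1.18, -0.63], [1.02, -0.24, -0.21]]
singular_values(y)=[2.02, 1.35, 0.86]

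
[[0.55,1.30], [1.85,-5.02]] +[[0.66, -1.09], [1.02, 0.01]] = [[1.21, 0.21], [2.87, -5.01]]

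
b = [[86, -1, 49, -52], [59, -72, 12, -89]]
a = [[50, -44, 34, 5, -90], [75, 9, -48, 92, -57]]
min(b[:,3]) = -89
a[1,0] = 75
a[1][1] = 9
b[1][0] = 59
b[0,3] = -52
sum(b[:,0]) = 145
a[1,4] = -57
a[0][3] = 5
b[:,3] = [-52, -89]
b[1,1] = -72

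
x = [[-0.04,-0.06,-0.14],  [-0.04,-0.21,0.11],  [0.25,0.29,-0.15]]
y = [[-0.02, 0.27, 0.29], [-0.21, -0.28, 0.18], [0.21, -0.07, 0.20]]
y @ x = [[0.06, 0.03, -0.01], [0.06, 0.12, -0.03], [0.04, 0.06, -0.07]]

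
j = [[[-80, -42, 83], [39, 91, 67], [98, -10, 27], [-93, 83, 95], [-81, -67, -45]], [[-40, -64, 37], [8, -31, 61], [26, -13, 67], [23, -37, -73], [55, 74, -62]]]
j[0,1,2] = 67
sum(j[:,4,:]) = -126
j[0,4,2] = -45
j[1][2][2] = 67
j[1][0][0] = -40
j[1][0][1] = -64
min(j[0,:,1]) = -67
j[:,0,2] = [83, 37]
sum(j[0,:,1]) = 55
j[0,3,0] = -93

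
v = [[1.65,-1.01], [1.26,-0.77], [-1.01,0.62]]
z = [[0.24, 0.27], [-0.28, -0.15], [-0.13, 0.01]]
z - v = [[-1.41, 1.28], [-1.54, 0.62], [0.88, -0.61]]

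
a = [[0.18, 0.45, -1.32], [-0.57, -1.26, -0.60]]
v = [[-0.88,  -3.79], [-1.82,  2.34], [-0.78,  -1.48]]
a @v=[[0.05, 2.32], [3.26, 0.1]]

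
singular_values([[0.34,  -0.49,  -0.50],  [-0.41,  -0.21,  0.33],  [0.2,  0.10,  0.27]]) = [0.85, 0.5, 0.28]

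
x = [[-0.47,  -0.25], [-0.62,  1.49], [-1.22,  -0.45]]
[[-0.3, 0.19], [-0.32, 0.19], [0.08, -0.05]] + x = [[-0.77,  -0.06], [-0.94,  1.68], [-1.14,  -0.5]]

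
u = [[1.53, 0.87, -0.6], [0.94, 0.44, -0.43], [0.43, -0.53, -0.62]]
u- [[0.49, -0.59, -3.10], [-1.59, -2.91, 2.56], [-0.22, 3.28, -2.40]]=[[1.04, 1.46, 2.50], [2.53, 3.35, -2.99], [0.65, -3.81, 1.78]]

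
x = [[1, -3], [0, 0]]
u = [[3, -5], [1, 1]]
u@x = [[3, -9], [1, -3]]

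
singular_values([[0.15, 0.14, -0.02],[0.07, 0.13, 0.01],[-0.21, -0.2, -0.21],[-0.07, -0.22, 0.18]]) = [0.44, 0.28, 0.05]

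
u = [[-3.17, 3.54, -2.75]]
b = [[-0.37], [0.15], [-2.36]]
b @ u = [[1.17, -1.31, 1.02], [-0.48, 0.53, -0.41], [7.48, -8.35, 6.49]]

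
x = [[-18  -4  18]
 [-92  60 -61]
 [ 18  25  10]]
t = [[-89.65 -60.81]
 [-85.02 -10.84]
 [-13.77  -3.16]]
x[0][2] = 18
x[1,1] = 60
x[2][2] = 10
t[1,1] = -10.84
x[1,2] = -61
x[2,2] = 10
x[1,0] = -92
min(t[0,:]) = -89.65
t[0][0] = -89.65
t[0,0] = -89.65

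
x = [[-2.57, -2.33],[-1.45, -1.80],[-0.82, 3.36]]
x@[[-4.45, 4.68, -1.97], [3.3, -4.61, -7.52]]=[[3.75, -1.29, 22.58],[0.51, 1.51, 16.39],[14.74, -19.33, -23.65]]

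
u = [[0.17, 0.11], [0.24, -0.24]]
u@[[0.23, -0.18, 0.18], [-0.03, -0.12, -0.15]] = [[0.04, -0.04, 0.01], [0.06, -0.01, 0.08]]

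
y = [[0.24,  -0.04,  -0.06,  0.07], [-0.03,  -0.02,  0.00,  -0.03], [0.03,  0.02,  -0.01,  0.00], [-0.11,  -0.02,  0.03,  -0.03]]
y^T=[[0.24, -0.03, 0.03, -0.11], [-0.04, -0.02, 0.02, -0.02], [-0.06, 0.0, -0.01, 0.03], [0.07, -0.03, 0.00, -0.03]]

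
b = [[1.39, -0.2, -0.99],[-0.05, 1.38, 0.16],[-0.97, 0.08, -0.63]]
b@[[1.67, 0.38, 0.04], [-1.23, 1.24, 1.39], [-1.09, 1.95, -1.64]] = [[3.65, -1.65, 1.4], [-1.96, 2.0, 1.65], [-1.03, -1.5, 1.11]]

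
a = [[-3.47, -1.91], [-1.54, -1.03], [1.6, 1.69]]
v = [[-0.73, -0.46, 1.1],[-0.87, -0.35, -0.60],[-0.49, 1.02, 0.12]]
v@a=[[5.0,3.73], [2.60,1.01], [0.32,0.09]]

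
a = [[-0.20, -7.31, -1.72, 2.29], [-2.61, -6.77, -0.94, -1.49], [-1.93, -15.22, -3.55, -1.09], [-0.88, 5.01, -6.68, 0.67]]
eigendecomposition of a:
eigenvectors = [[(-0.3+0j), 0.06-0.56j, 0.06+0.56j, (-0.54+0j)], [-0.39+0.00j, (-0.03+0.2j), -0.03-0.20j, -0.02+0.00j], [(-0.82+0j), (-0.21-0.2j), -0.21+0.20j, 0.39+0.00j], [-0.30+0.00j, (0.74+0j), 0.74-0.00j, (0.74+0j)]]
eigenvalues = [(-11.93+0j), (2.2+3.84j), (2.2-3.84j), (-2.33+0j)]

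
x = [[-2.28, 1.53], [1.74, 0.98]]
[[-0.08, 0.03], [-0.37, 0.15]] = x@[[-0.1,0.04], [-0.20,0.08]]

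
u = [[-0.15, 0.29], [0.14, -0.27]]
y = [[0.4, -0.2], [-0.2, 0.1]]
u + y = [[0.25, 0.09], [-0.06, -0.17]]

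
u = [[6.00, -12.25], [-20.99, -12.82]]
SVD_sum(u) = [[-1.51, -1.01], [-20.44, -13.65]] + [[7.51, -11.24], [-0.55, 0.83]]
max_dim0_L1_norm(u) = 26.99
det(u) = -334.05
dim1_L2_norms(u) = [13.64, 24.6]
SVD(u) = [[0.07, 1.0],[1.0, -0.07]] @ diag([24.64203192014487, 13.5560046786124]) @ [[-0.83, -0.56], [0.56, -0.83]]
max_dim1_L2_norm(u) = 24.6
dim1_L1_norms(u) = [18.25, 33.81]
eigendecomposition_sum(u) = [[11.43,-5.00], [-8.57,3.75]] + [[-5.43, -7.25], [-12.42, -16.57]]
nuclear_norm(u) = 38.20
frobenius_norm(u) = 28.12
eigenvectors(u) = [[0.80, 0.4], [-0.6, 0.92]]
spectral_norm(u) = 24.64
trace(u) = -6.82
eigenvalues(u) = [15.18, -22.0]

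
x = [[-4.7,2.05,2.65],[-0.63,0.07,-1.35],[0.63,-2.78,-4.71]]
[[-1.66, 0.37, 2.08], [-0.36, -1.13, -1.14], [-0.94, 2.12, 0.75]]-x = [[3.04, -1.68, -0.57], [0.27, -1.20, 0.21], [-1.57, 4.9, 5.46]]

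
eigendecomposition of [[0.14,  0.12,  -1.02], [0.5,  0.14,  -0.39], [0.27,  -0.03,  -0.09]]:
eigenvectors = [[(-0.09-0.64j), (-0.09+0.64j), -0.22+0.00j], [(-0.66+0j), -0.66-0.00j, (-0.97+0j)], [(-0.37-0.05j), -0.37+0.05j, (-0.1+0j)]]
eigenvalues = [(-0.01+0.45j), (-0.01-0.45j), (0.21+0j)]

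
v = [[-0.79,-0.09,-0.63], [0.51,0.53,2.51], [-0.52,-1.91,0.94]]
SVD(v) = [[-0.27, -0.17, -0.95], [0.91, 0.29, -0.31], [0.32, -0.94, 0.07]] @ diag([2.7992079417424955, 2.114433834961135, 0.6049003690338493]) @ [[0.18,-0.04,0.98], [0.36,0.93,-0.03], [0.91,-0.36,-0.18]]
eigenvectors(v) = [[(0.95+0j), (0.15+0.05j), (0.15-0.05j)], [(-0.3+0j), -0.75+0.00j, (-0.75-0j)], [(-0.04+0j), (-0.08-0.64j), -0.08+0.64j]]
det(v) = -3.58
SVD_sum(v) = [[-0.14, 0.03, -0.75], [0.46, -0.10, 2.49], [0.16, -0.04, 0.89]] + [[-0.13, -0.33, 0.01],[0.22, 0.57, -0.02],[-0.73, -1.86, 0.06]] + [[-0.52, 0.21, 0.11], [-0.17, 0.07, 0.03], [0.04, -0.02, -0.01]]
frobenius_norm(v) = 3.56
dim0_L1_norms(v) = [1.82, 2.53, 4.08]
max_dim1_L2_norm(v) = 2.62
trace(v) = 0.68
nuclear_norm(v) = 5.52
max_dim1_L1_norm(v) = 3.55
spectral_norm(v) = 2.80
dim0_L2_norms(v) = [1.07, 1.98, 2.75]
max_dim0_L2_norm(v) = 2.75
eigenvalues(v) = [(-0.73+0j), (0.71+2.09j), (0.71-2.09j)]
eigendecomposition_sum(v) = [[-0.78+0.00j, -0.15+0.00j, (-0.06+0j)], [0.24-0.00j, (0.05-0j), 0.02-0.00j], [(0.04-0j), 0.01-0.00j, -0j]] + [[(-0-0.08j),(0.03-0.26j),(-0.28-0.01j)], [0.13+0.35j,(0.24+1.16j),1.24-0.39j], [-0.28+0.15j,(-0.96+0.33j),(0.47+1.01j)]] + [[(-0+0.08j), 0.03+0.26j, (-0.28+0.01j)], [(0.13-0.35j), (0.24-1.16j), 1.24+0.39j], [(-0.28-0.15j), -0.96-0.33j, (0.47-1.01j)]]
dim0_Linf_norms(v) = [0.79, 1.91, 2.51]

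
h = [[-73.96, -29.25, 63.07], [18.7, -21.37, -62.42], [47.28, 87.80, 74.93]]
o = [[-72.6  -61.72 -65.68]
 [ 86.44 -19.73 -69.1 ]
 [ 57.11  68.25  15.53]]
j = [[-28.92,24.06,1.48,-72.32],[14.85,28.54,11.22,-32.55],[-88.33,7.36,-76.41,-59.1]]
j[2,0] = -88.33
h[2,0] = 47.28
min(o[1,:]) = -69.1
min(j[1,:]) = -32.55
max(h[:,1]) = 87.8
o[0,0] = -72.6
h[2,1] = 87.8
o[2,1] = 68.25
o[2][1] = 68.25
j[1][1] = 28.54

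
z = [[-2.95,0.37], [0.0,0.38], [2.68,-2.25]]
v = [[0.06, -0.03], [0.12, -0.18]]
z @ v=[[-0.13, 0.02], [0.05, -0.07], [-0.11, 0.32]]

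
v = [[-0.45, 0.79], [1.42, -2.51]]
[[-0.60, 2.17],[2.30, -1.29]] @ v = [[3.35, -5.92], [-2.87, 5.05]]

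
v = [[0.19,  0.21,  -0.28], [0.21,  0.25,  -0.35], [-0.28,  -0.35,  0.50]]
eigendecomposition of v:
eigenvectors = [[-0.43,  -0.83,  -0.35], [-0.52,  -0.09,  0.85], [0.73,  -0.55,  0.39]]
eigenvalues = [0.92, 0.03, -0.0]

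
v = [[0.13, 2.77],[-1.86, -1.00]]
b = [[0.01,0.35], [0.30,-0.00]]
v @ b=[[0.83,0.05], [-0.32,-0.65]]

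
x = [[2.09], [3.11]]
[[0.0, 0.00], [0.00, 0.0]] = x@[[0.00, 0.0]]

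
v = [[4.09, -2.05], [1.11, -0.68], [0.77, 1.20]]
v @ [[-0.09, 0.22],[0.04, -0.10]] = [[-0.45, 1.1],  [-0.13, 0.31],  [-0.02, 0.05]]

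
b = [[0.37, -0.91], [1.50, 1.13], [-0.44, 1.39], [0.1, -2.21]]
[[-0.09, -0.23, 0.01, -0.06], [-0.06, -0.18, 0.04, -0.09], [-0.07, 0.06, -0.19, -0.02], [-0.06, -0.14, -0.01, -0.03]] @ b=[[-0.39, -0.03], [-0.32, 0.11], [0.15, -0.09], [-0.23, -0.05]]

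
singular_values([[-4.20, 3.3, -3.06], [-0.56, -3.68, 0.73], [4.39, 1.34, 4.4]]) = [8.2, 4.93, 1.08]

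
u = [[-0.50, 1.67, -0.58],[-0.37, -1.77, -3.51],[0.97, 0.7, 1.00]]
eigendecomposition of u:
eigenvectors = [[0.64+0.00j, (0.64-0j), -0.75+0.00j], [(0.31+0.53j), (0.31-0.53j), 0.65+0.00j], [(0.02-0.47j), 0.02+0.47j, 0.10+0.00j]]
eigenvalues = [(0.3+1.81j), (0.3-1.81j), (-1.86+0j)]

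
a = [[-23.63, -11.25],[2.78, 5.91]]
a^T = [[-23.63, 2.78], [-11.25, 5.91]]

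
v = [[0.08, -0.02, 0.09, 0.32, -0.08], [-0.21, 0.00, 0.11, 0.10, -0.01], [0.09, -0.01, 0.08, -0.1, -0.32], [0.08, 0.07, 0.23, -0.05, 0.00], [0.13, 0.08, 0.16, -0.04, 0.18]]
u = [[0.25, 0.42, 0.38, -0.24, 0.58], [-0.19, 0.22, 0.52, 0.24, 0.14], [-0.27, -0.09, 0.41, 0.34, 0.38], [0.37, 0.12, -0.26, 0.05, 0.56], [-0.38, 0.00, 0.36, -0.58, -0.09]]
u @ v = [[0.02, 0.02, 0.14, 0.07, -0.04],  [0.02, 0.03, 0.13, -0.11, -0.13],  [0.11, 0.06, 0.14, -0.17, -0.04],  [0.06, 0.04, 0.13, 0.13, 0.15],  [-0.06, -0.04, -0.15, -0.12, -0.10]]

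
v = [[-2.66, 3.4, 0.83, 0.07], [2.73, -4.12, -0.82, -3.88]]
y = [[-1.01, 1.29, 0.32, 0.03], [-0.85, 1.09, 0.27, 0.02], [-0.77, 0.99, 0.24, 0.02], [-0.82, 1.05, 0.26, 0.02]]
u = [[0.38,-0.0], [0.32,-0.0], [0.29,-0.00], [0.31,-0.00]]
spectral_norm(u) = 0.65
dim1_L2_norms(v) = [4.4, 6.34]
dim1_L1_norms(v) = [6.96, 11.55]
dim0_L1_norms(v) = [5.39, 7.52, 1.65, 3.95]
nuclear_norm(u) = 0.65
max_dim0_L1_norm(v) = 7.52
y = u @ v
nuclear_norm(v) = 9.65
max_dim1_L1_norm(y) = 2.65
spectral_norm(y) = 2.87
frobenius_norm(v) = 7.71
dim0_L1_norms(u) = [1.3, 0.0]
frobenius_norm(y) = 2.87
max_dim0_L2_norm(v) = 5.34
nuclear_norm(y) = 2.88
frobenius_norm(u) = 0.65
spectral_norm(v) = 7.37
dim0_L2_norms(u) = [0.65, 0.0]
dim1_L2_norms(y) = [1.67, 1.41, 1.28, 1.36]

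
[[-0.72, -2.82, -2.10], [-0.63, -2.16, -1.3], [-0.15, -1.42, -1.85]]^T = [[-0.72, -0.63, -0.15], [-2.82, -2.16, -1.42], [-2.1, -1.30, -1.85]]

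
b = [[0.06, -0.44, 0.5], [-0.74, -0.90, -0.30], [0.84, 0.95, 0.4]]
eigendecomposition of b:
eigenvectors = [[0.48,  0.70,  -0.75],[0.61,  -0.42,  0.45],[-0.63,  0.57,  0.49]]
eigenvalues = [-1.17, 0.73, -0.0]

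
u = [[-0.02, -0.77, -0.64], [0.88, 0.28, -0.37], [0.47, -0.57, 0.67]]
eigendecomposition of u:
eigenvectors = [[-0.70+0.00j, -0.70-0.00j, -0.10+0.00j], [0.04+0.59j, 0.04-0.59j, -0.55+0.00j], [-0.06+0.39j, -0.06-0.39j, 0.83+0.00j]]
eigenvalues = [(-0.03+1j), (-0.03-1j), (0.99+0j)]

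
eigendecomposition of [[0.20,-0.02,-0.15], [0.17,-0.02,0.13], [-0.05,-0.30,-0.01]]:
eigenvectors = [[-0.84+0.00j, -0.26-0.19j, (-0.26+0.19j)],[(-0.29+0j), -0.06+0.60j, -0.06-0.60j],[0.45+0.00j, (-0.73+0j), (-0.73-0j)]]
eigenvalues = [(0.27+0j), (-0.05+0.23j), (-0.05-0.23j)]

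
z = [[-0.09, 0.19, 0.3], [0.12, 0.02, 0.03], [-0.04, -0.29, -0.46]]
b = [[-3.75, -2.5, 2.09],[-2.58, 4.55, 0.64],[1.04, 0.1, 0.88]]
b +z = [[-3.84, -2.31, 2.39], [-2.46, 4.57, 0.67], [1.0, -0.19, 0.42]]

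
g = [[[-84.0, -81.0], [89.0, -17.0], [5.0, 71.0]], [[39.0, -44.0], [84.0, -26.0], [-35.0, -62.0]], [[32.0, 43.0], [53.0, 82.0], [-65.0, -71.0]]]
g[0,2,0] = 5.0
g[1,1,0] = 84.0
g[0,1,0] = 89.0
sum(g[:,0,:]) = -95.0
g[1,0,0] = 39.0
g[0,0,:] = [-84.0, -81.0]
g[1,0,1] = -44.0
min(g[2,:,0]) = -65.0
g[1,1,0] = 84.0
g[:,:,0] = [[-84.0, 89.0, 5.0], [39.0, 84.0, -35.0], [32.0, 53.0, -65.0]]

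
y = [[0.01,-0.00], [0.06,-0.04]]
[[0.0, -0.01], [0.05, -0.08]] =y @ [[0.47, -1.13], [-0.66, 0.3]]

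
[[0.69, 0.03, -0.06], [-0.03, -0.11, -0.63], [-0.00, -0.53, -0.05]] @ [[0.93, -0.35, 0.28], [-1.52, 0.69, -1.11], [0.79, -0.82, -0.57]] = [[0.55, -0.17, 0.19], [-0.36, 0.45, 0.47], [0.77, -0.32, 0.62]]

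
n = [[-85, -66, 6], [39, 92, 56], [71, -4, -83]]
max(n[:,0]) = 71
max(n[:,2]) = 56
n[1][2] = 56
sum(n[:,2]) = -21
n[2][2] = -83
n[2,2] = -83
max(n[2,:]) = 71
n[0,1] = -66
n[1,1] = 92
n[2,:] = [71, -4, -83]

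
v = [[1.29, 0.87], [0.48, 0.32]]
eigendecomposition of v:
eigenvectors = [[0.94, -0.56], [0.35, 0.83]]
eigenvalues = [1.61, -0.0]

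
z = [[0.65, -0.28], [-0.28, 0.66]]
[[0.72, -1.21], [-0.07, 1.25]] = z @ [[1.30, -1.29], [0.44, 1.34]]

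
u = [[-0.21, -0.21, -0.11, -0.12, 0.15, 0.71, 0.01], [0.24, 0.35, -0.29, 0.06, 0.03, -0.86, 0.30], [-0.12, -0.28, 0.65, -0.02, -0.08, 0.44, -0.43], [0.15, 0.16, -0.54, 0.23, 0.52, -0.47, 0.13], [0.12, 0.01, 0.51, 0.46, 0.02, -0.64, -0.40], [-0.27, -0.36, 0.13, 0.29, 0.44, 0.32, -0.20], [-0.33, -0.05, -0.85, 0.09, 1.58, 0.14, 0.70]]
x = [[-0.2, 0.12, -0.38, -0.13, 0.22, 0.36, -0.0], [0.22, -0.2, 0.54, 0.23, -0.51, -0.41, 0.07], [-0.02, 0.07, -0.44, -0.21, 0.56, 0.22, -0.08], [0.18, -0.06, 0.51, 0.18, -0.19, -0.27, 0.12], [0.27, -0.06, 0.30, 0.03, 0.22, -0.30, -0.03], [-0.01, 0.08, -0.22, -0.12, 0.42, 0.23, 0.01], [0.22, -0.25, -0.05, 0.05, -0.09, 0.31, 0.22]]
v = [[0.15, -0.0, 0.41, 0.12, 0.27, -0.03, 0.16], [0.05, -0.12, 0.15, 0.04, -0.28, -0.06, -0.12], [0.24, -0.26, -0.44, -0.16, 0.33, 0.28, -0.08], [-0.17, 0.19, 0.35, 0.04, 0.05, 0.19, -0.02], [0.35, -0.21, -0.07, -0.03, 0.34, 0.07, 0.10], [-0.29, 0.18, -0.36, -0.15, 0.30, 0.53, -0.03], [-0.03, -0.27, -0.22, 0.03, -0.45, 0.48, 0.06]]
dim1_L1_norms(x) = [1.41, 2.18, 1.6, 1.51, 1.21, 1.09, 1.19]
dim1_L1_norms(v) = [1.14, 0.82, 1.79, 1.01, 1.17, 1.84, 1.54]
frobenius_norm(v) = 1.65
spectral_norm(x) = 1.59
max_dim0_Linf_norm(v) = 0.53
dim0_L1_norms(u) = [1.44, 1.42, 3.08, 1.27, 2.82, 3.58, 2.17]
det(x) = -0.00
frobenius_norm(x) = 1.79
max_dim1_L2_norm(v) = 0.8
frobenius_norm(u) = 3.01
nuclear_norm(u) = 5.52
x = u @ v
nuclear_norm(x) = 2.94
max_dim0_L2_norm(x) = 1.02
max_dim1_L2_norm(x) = 0.93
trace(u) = 2.06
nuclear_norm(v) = 3.40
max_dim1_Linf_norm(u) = 1.58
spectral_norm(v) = 1.08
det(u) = 0.00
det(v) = 0.00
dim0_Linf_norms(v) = [0.35, 0.27, 0.44, 0.16, 0.45, 0.53, 0.16]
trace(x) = 0.01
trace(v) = 0.56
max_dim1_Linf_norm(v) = 0.53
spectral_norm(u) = 2.22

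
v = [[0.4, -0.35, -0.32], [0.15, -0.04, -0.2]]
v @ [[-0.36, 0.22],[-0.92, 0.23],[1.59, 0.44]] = [[-0.33, -0.13], [-0.34, -0.06]]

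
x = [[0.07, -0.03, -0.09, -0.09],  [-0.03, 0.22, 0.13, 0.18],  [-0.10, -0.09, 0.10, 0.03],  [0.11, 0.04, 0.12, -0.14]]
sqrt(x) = [[(0.05-0.09j),  -0.13-0.04j,  -0.23-0.07j,  -0.10+0.11j], [0.12+0.14j,  (0.53+0.05j),  (0.21+0.1j),  (0.22-0.16j)], [-0.18+0.05j,  -0.12+0.02j,  0.31+0.04j,  (0.05-0.06j)], [-0.03-0.33j,  -0.01-0.13j,  (0.07-0.24j),  0.02+0.38j]]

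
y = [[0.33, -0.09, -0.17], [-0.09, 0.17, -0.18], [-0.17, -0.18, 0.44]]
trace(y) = 0.94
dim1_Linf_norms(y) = [0.33, 0.18, 0.44]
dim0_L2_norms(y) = [0.38, 0.26, 0.5]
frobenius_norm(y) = 0.69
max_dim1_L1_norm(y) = 0.79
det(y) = 0.00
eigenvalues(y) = [0.0, 0.35, 0.59]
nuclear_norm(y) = 0.94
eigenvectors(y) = [[0.45, 0.76, -0.46],[0.75, -0.61, -0.26],[0.48, 0.23, 0.85]]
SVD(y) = [[-0.46, 0.76, 0.45],  [-0.26, -0.61, 0.75],  [0.85, 0.23, 0.48]] @ diag([0.5892135908439845, 0.35075253843345405, 3.387072256139586e-05]) @ [[-0.46, -0.26, 0.85], [0.76, -0.61, 0.23], [0.45, 0.75, 0.48]]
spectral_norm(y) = 0.59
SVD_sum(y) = [[0.13, 0.07, -0.23], [0.07, 0.04, -0.13], [-0.23, -0.13, 0.42]] + [[0.2,-0.16,0.06], [-0.16,0.13,-0.05], [0.06,-0.05,0.02]] + [[0.0, 0.00, 0.0], [0.0, 0.00, 0.0], [0.0, 0.00, 0.00]]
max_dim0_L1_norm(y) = 0.79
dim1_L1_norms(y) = [0.59, 0.44, 0.79]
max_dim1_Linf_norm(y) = 0.44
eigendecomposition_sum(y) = [[0.00, 0.0, 0.00], [0.00, 0.00, 0.0], [0.0, 0.00, 0.0]] + [[0.20,-0.16,0.06], [-0.16,0.13,-0.05], [0.06,-0.05,0.02]] + [[0.13,  0.07,  -0.23], [0.07,  0.04,  -0.13], [-0.23,  -0.13,  0.42]]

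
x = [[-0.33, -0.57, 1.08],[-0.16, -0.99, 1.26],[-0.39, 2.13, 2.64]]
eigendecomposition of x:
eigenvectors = [[0.24, 0.99, -0.58], [0.27, 0.01, -0.75], [0.93, 0.13, 0.32]]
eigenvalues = [3.16, -0.19, -1.65]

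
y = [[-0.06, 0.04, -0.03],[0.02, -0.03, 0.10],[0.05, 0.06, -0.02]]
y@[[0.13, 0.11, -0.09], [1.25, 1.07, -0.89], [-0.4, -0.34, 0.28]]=[[0.05,0.05,-0.04], [-0.07,-0.06,0.05], [0.09,0.08,-0.06]]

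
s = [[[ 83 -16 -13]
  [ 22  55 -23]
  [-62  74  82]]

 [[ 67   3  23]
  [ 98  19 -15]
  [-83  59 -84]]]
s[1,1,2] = -15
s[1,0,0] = 67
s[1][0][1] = 3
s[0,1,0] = 22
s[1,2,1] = 59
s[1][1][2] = -15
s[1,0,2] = 23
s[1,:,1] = [3, 19, 59]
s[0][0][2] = -13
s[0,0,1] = -16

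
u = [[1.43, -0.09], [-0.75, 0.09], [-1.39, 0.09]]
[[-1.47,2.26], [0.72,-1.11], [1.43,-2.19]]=u @ [[-1.1, 1.69], [-1.12, 1.73]]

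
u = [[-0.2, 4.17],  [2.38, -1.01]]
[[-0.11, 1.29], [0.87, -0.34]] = u@ [[0.36, -0.01], [-0.01, 0.31]]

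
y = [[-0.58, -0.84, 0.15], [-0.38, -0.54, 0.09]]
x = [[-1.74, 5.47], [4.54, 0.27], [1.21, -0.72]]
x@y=[[-1.07,  -1.49,  0.23], [-2.74,  -3.96,  0.71], [-0.43,  -0.63,  0.12]]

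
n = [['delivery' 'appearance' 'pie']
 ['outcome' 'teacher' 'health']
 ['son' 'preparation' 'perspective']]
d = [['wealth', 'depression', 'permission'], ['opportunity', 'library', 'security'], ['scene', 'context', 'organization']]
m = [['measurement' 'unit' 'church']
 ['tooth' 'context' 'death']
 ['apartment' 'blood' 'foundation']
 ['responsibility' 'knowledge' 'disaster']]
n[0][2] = 'pie'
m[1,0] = 'tooth'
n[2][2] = 'perspective'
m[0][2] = 'church'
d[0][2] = 'permission'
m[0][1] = 'unit'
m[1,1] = 'context'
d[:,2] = ['permission', 'security', 'organization']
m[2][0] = 'apartment'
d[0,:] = ['wealth', 'depression', 'permission']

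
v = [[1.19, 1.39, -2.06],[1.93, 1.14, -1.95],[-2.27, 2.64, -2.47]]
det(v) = -0.273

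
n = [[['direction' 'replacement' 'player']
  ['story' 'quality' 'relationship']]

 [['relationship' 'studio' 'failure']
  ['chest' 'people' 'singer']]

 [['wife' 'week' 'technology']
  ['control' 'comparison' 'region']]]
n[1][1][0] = 'chest'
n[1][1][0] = 'chest'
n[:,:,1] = [['replacement', 'quality'], ['studio', 'people'], ['week', 'comparison']]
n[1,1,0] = 'chest'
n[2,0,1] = 'week'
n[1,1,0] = 'chest'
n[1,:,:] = [['relationship', 'studio', 'failure'], ['chest', 'people', 'singer']]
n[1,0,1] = 'studio'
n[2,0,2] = 'technology'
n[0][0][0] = 'direction'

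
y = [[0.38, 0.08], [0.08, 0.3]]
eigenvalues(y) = [0.43, 0.25]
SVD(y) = [[-0.85, -0.53], [-0.53, 0.85]] @ diag([0.4294427190999916, 0.2505572809000084]) @ [[-0.85, -0.53], [-0.53, 0.85]]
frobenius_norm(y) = 0.50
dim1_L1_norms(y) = [0.46, 0.38]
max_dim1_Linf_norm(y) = 0.38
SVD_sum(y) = [[0.31, 0.19],[0.19, 0.12]] + [[0.07,-0.11], [-0.11,0.18]]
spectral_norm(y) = 0.43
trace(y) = 0.68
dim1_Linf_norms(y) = [0.38, 0.3]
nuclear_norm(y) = 0.68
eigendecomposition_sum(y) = [[0.31,  0.19], [0.19,  0.12]] + [[0.07, -0.11],[-0.11, 0.18]]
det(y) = 0.11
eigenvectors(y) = [[0.85,-0.53],[0.53,0.85]]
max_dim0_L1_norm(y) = 0.46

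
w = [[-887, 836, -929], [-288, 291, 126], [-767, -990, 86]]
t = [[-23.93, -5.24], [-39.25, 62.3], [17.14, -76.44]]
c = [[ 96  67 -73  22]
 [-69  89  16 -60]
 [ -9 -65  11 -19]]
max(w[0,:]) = 836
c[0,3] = 22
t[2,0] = 17.14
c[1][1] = 89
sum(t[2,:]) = -59.3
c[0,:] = [96, 67, -73, 22]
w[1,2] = 126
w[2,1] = -990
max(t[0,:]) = -5.24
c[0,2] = -73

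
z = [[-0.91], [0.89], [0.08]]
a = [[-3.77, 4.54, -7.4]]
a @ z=[[6.88]]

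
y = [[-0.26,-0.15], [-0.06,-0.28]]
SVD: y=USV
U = [[-0.73, -0.68], [-0.68, 0.73]]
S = [0.38, 0.17]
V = [[0.61, 0.79], [0.79, -0.61]]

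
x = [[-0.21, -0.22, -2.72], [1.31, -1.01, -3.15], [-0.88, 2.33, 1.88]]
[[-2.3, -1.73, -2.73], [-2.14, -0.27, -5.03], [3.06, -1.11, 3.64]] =x@[[0.86,0.78,-1.05],  [1.08,-0.69,0.31],  [0.69,0.63,1.06]]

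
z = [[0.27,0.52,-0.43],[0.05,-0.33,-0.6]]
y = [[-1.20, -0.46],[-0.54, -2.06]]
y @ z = [[-0.35,-0.47,0.79], [-0.25,0.4,1.47]]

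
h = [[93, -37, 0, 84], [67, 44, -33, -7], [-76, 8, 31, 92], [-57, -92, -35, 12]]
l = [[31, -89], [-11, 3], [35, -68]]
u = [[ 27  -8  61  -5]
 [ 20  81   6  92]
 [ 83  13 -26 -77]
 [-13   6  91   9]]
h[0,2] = 0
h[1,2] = -33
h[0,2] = 0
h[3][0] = -57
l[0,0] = 31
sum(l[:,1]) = -154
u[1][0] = 20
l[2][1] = -68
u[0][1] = -8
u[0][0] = 27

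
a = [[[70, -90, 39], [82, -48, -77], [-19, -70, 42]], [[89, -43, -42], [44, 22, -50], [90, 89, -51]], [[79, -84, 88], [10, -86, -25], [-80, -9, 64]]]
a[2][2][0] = -80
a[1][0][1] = -43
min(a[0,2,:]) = -70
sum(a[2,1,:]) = -101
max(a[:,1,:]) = 82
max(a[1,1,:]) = 44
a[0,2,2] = 42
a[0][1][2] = -77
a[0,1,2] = -77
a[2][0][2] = 88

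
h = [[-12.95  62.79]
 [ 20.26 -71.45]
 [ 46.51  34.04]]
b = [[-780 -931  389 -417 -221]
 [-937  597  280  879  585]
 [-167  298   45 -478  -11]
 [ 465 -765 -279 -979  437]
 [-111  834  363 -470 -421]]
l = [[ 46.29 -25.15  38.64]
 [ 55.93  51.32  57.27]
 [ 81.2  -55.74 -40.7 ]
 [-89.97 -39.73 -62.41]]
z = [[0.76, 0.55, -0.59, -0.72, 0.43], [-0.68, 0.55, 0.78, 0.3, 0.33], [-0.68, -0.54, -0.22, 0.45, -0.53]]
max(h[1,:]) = 20.26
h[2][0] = 46.51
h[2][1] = 34.04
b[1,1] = 597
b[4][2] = 363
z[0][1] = 0.549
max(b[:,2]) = 389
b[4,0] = -111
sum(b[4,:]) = 195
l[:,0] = [46.29, 55.93, 81.2, -89.97]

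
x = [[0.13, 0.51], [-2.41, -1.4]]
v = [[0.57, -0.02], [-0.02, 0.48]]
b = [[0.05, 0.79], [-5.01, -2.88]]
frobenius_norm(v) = 0.75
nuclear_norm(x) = 3.18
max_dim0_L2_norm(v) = 0.57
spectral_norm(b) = 5.80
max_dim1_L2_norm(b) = 5.78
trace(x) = -1.27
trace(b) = -2.83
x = v @ b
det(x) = 1.05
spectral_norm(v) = 0.57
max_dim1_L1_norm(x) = 3.81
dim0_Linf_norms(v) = [0.57, 0.48]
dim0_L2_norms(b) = [5.01, 2.99]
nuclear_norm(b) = 6.45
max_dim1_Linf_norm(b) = 5.01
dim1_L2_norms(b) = [0.79, 5.78]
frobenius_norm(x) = 2.84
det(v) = 0.27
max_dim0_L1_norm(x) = 2.54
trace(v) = 1.05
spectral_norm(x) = 2.81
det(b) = 3.81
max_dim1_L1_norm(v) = 0.59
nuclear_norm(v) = 1.05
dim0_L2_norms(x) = [2.41, 1.49]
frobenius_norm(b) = 5.83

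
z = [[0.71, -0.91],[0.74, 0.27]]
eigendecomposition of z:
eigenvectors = [[(0.74+0j), (0.74-0j)], [(0.18-0.65j), (0.18+0.65j)]]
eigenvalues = [(0.49+0.79j), (0.49-0.79j)]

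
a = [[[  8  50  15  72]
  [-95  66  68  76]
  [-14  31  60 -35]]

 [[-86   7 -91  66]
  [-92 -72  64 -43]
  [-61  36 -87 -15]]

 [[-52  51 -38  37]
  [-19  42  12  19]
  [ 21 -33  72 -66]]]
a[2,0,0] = -52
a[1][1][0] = -92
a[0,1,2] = 68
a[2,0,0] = -52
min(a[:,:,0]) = -95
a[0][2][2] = 60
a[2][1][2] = 12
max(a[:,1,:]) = 76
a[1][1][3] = -43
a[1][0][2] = -91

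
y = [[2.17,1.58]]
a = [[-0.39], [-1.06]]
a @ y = [[-0.85, -0.62], [-2.3, -1.67]]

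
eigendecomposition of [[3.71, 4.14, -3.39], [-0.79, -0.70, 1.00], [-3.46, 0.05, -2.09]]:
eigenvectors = [[-0.86, -0.38, 0.47], [0.22, 0.75, -0.15], [0.46, 0.54, 0.87]]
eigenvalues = [4.45, 0.43, -3.96]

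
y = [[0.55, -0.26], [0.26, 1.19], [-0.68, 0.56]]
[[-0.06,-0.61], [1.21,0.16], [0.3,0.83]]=y@[[0.34, -0.94], [0.94, 0.34]]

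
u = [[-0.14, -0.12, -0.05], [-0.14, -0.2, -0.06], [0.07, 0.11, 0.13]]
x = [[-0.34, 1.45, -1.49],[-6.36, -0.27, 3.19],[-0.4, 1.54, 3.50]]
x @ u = [[-0.26,-0.41,-0.26], [1.15,1.17,0.75], [0.09,0.12,0.38]]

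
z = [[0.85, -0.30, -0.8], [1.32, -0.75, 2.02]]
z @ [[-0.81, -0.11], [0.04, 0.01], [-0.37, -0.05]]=[[-0.4, -0.06],  [-1.85, -0.25]]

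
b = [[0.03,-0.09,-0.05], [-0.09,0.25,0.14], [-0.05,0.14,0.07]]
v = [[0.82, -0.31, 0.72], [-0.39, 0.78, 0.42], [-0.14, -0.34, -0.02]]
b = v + [[-0.79, 0.22, -0.77], [0.30, -0.53, -0.28], [0.09, 0.48, 0.09]]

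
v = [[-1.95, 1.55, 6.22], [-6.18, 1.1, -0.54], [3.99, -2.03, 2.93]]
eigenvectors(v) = [[-0.43+0.00j,(0.46-0.31j),(0.46+0.31j)], [(0.54+0j),0.80+0.00j,(0.8-0j)], [-0.73+0.00j,(-0.12+0.19j),(-0.12-0.19j)]]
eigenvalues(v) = [(6.75+0j), (-2.34+2.26j), (-2.34-2.26j)]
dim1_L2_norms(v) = [6.7, 6.3, 5.35]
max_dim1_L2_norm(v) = 6.7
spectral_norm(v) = 7.99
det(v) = 71.31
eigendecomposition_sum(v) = [[1.58+0.00j, (-0.52-0j), (2.64-0j)], [(-1.98-0j), (0.65+0j), -3.32+0.00j], [2.70+0.00j, -0.88-0.00j, 4.52-0.00j]] + [[-1.76-0.03j,  1.03+1.25j,  1.79+0.93j], [-2.10-1.48j,  0.23+2.35j,  1.39+2.59j], [(0.64-0.27j),  -0.57-0.29j,  (-0.8-0.05j)]] + [[(-1.76+0.03j), (1.03-1.25j), 1.79-0.93j], [-2.10+1.48j, (0.23-2.35j), (1.39-2.59j)], [0.64+0.27j, (-0.57+0.29j), (-0.8+0.05j)]]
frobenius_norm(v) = 10.64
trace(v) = 2.08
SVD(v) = [[-0.2, -0.94, 0.27], [-0.78, -0.01, -0.62], [0.59, -0.34, -0.73]] @ diag([7.991397565679541, 6.905126338376892, 1.2923216311370975]) @ [[0.95, -0.3, 0.11],[0.08, -0.11, -0.99],[0.31, 0.95, -0.08]]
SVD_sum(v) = [[-1.53, 0.48, -0.18], [-5.93, 1.85, -0.70], [4.47, -1.40, 0.53]] + [[-0.53, 0.74, 6.43], [-0.01, 0.01, 0.09], [-0.19, 0.27, 2.32]] + [[0.11, 0.34, -0.03], [-0.25, -0.76, 0.07], [-0.29, -0.90, 0.08]]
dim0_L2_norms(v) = [7.61, 2.78, 6.9]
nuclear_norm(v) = 16.19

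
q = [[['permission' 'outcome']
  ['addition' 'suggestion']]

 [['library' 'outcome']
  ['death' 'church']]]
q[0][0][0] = 'permission'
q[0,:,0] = ['permission', 'addition']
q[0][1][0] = 'addition'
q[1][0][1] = 'outcome'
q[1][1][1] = 'church'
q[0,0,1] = 'outcome'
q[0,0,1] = 'outcome'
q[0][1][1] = 'suggestion'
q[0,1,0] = 'addition'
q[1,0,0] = 'library'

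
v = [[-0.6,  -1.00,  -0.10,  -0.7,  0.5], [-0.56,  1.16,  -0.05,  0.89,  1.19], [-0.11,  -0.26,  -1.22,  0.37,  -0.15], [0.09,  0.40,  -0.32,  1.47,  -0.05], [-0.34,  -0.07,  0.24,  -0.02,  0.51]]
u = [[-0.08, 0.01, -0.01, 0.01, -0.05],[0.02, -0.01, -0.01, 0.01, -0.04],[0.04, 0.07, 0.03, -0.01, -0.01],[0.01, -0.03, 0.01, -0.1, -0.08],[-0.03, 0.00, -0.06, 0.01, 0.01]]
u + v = [[-0.68, -0.99, -0.11, -0.69, 0.45], [-0.54, 1.15, -0.06, 0.90, 1.15], [-0.07, -0.19, -1.19, 0.36, -0.16], [0.1, 0.37, -0.31, 1.37, -0.13], [-0.37, -0.07, 0.18, -0.01, 0.52]]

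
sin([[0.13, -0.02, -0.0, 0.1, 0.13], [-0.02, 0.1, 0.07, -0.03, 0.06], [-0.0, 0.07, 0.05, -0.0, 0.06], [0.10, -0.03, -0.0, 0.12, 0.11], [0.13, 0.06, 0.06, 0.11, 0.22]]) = [[0.13, -0.02, -0.0, 0.1, 0.13], [-0.02, 0.10, 0.07, -0.03, 0.06], [-0.0, 0.07, 0.05, -0.0, 0.06], [0.10, -0.03, -0.00, 0.12, 0.11], [0.13, 0.06, 0.06, 0.11, 0.21]]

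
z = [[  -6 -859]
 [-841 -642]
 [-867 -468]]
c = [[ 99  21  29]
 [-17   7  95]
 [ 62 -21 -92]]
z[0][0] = -6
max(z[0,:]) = -6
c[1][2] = 95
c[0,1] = 21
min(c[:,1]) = -21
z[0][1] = -859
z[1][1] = -642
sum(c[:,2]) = 32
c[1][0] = -17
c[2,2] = -92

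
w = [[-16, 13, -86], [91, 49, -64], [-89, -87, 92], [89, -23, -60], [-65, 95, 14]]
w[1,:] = [91, 49, -64]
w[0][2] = -86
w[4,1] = 95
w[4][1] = 95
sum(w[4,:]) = 44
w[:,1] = [13, 49, -87, -23, 95]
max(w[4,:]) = 95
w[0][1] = 13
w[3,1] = -23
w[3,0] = 89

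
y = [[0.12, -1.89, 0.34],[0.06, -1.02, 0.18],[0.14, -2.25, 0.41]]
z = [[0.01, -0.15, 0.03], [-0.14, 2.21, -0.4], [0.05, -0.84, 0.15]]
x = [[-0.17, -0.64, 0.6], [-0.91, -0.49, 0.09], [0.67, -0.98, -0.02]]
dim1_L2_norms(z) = [0.15, 2.25, 0.85]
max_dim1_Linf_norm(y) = 2.25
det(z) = 0.00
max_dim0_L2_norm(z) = 2.37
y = x @ z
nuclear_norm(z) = 2.42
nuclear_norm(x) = 2.93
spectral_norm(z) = 2.41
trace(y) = -0.49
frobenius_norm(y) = 3.17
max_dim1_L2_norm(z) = 2.25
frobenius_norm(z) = 2.41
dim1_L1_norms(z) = [0.19, 2.75, 1.04]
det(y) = -0.00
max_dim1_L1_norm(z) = 2.75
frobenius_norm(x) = 1.81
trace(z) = 2.37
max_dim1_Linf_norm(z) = 2.21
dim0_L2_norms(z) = [0.15, 2.37, 0.43]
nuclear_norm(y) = 3.18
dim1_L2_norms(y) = [1.92, 1.04, 2.29]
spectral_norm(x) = 1.32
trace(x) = -0.68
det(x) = 0.69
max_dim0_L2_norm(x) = 1.27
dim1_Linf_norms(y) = [1.89, 1.02, 2.25]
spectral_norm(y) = 3.17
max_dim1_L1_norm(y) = 2.8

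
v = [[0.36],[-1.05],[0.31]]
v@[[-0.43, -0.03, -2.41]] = [[-0.15, -0.01, -0.87], [0.45, 0.03, 2.53], [-0.13, -0.01, -0.75]]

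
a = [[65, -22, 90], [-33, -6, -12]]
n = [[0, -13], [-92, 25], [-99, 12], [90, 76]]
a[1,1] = -6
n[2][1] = 12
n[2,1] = 12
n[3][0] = 90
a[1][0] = -33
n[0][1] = -13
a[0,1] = -22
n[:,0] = [0, -92, -99, 90]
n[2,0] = -99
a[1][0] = -33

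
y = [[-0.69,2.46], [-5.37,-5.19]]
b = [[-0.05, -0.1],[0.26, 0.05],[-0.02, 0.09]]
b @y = [[0.57,  0.4], [-0.45,  0.38], [-0.47,  -0.52]]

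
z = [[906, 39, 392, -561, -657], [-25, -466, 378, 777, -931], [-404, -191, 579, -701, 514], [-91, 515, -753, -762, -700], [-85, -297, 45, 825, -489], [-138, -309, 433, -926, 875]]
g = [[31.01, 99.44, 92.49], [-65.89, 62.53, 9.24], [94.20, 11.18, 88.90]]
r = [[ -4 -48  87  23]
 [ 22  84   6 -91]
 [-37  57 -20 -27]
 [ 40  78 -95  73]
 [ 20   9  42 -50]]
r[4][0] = 20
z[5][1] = -309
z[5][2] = 433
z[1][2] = 378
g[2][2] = 88.9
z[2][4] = 514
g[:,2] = [92.49, 9.24, 88.9]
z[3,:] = [-91, 515, -753, -762, -700]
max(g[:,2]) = 92.49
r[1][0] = 22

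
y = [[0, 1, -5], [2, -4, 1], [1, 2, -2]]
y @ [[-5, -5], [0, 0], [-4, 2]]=[[20, -10], [-14, -8], [3, -9]]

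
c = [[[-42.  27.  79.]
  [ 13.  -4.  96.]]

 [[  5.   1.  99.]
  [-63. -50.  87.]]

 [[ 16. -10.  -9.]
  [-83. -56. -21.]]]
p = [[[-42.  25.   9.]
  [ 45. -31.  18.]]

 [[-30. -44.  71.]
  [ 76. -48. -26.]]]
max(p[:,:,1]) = 25.0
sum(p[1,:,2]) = 45.0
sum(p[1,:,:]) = -1.0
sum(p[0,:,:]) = 24.0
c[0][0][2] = 79.0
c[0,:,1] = [27.0, -4.0]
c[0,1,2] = 96.0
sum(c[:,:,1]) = -92.0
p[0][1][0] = 45.0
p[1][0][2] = 71.0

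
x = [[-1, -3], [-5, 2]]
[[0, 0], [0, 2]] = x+[[1, 3], [5, 0]]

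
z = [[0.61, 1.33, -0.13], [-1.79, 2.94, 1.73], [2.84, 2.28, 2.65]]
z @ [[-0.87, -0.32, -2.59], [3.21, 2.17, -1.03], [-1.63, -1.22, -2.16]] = [[3.95, 2.85, -2.67],[8.17, 4.84, -2.13],[0.53, 0.81, -15.43]]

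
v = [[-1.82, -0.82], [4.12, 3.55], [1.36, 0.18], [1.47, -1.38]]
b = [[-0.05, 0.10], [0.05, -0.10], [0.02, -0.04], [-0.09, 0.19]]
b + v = [[-1.87, -0.72],  [4.17, 3.45],  [1.38, 0.14],  [1.38, -1.19]]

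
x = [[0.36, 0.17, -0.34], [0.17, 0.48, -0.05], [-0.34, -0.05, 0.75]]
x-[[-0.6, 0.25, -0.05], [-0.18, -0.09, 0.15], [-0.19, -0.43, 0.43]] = [[0.96,-0.08,-0.29], [0.35,0.57,-0.2], [-0.15,0.38,0.32]]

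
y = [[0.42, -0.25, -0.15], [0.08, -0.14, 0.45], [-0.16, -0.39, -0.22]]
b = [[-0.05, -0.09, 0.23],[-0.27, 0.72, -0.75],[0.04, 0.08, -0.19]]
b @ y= [[-0.06, -0.06, -0.08], [0.06, 0.26, 0.53], [0.05, 0.05, 0.07]]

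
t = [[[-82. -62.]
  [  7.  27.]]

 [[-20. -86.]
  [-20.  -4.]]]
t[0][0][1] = -62.0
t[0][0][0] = -82.0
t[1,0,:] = [-20.0, -86.0]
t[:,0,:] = [[-82.0, -62.0], [-20.0, -86.0]]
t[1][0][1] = -86.0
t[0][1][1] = 27.0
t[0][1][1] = 27.0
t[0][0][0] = -82.0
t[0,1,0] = 7.0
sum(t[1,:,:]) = -130.0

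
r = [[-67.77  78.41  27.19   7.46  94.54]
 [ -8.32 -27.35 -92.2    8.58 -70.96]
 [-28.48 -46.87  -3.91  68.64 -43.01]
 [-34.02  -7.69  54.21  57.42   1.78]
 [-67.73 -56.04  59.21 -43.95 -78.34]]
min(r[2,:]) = -46.87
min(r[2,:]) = -46.87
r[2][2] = -3.91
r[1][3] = 8.58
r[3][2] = 54.21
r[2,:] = [-28.48, -46.87, -3.91, 68.64, -43.01]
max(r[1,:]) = 8.58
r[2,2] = -3.91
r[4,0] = -67.73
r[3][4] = 1.78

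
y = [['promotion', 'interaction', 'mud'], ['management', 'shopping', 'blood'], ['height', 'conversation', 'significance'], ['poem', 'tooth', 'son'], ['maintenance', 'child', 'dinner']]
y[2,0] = 'height'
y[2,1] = 'conversation'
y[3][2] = 'son'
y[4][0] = 'maintenance'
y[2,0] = 'height'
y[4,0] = 'maintenance'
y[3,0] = 'poem'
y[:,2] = ['mud', 'blood', 'significance', 'son', 'dinner']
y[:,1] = ['interaction', 'shopping', 'conversation', 'tooth', 'child']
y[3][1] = 'tooth'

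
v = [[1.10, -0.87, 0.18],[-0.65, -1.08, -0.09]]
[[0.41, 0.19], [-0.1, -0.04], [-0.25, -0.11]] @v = [[0.33,-0.56,0.06], [-0.08,0.13,-0.01], [-0.2,0.34,-0.04]]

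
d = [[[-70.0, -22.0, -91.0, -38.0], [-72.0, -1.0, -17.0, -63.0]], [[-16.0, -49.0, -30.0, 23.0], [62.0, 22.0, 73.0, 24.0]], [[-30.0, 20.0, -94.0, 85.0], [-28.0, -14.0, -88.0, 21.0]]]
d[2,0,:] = [-30.0, 20.0, -94.0, 85.0]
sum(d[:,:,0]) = -154.0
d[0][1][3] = -63.0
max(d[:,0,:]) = 85.0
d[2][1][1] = -14.0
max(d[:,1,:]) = 73.0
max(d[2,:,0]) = -28.0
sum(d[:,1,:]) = -81.0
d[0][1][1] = -1.0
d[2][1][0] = -28.0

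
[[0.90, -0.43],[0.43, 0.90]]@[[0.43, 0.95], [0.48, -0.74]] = [[0.18, 1.17], [0.62, -0.26]]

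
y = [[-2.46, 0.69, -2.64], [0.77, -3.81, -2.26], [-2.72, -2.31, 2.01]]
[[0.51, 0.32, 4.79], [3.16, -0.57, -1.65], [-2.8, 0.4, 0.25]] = y @ [[0.61, -0.17, -1.08], [-0.22, 0.08, 0.60], [-0.82, 0.06, -0.65]]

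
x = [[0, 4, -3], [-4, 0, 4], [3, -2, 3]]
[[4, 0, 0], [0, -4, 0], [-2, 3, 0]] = x@[[0, 1, 0], [1, 0, 0], [0, 0, 0]]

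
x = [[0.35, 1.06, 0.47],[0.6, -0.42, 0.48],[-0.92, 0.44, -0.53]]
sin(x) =[[0.38, 0.98, 0.47], [0.51, -0.26, 0.42], [-0.80, 0.28, -0.45]]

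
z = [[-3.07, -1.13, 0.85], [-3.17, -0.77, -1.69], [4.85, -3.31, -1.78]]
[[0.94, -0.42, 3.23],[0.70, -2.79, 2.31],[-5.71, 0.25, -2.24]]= z @ [[-0.54, 0.39, -0.75], [0.81, -0.0, -0.59], [0.23, 0.92, 0.31]]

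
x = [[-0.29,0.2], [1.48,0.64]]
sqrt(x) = [[0.17+0.61j,0.13-0.10j], [(0.98-0.76j),(0.78+0.13j)]]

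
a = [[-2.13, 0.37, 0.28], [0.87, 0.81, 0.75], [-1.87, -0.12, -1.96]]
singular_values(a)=[3.31, 1.62, 0.69]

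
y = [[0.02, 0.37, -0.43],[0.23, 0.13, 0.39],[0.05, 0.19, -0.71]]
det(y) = 0.05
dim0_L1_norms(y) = [0.3, 0.69, 1.53]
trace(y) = -0.56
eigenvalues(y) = [0.39, -0.16, -0.79]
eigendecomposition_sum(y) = [[0.13,0.20,0.02], [0.16,0.26,0.03], [0.03,0.05,0.01]] + [[-0.11, 0.06, 0.12], [0.07, -0.04, -0.08], [0.01, -0.01, -0.02]] + [[0.00,0.12,-0.57],  [-0.00,-0.09,0.44],  [0.0,0.14,-0.70]]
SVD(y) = [[-0.54, 0.53, 0.65], [0.35, 0.85, -0.4], [-0.76, 0.01, -0.65]] @ diag([0.9606783124935402, 0.38295179157598497, 0.13132061998523936]) @ [[0.03, -0.31, 0.95], [0.54, 0.81, 0.25], [-0.84, 0.5, 0.2]]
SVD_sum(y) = [[-0.02,0.16,-0.5], [0.01,-0.11,0.32], [-0.02,0.23,-0.69]] + [[0.11, 0.16, 0.05],[0.18, 0.26, 0.08],[0.0, 0.00, 0.0]] + [[-0.07, 0.04, 0.02], [0.04, -0.03, -0.01], [0.07, -0.04, -0.02]]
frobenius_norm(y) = 1.04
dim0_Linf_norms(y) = [0.23, 0.37, 0.71]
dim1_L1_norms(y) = [0.82, 0.75, 0.95]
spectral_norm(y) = 0.96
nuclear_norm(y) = 1.47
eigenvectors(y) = [[0.6, 0.84, 0.57], [0.78, -0.53, -0.44], [0.16, -0.11, 0.7]]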